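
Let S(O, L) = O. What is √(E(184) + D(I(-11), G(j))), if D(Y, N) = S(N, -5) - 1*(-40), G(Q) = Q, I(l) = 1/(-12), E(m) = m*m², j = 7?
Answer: √6229551 ≈ 2495.9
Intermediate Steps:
E(m) = m³
I(l) = -1/12
D(Y, N) = 40 + N (D(Y, N) = N - 1*(-40) = N + 40 = 40 + N)
√(E(184) + D(I(-11), G(j))) = √(184³ + (40 + 7)) = √(6229504 + 47) = √6229551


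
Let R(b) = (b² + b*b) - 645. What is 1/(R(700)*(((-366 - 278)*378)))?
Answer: -1/238406346360 ≈ -4.1945e-12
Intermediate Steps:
R(b) = -645 + 2*b² (R(b) = (b² + b²) - 645 = 2*b² - 645 = -645 + 2*b²)
1/(R(700)*(((-366 - 278)*378))) = 1/((-645 + 2*700²)*(((-366 - 278)*378))) = 1/((-645 + 2*490000)*((-644*378))) = 1/((-645 + 980000)*(-243432)) = -1/243432/979355 = (1/979355)*(-1/243432) = -1/238406346360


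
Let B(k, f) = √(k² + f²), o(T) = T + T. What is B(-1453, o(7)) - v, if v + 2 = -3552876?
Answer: 3552878 + √2111405 ≈ 3.5543e+6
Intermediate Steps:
v = -3552878 (v = -2 - 3552876 = -3552878)
o(T) = 2*T
B(k, f) = √(f² + k²)
B(-1453, o(7)) - v = √((2*7)² + (-1453)²) - 1*(-3552878) = √(14² + 2111209) + 3552878 = √(196 + 2111209) + 3552878 = √2111405 + 3552878 = 3552878 + √2111405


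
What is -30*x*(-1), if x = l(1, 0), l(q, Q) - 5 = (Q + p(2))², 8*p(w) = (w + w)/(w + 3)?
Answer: 1503/10 ≈ 150.30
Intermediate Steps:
p(w) = w/(4*(3 + w)) (p(w) = ((w + w)/(w + 3))/8 = ((2*w)/(3 + w))/8 = (2*w/(3 + w))/8 = w/(4*(3 + w)))
l(q, Q) = 5 + (⅒ + Q)² (l(q, Q) = 5 + (Q + (¼)*2/(3 + 2))² = 5 + (Q + (¼)*2/5)² = 5 + (Q + (¼)*2*(⅕))² = 5 + (Q + ⅒)² = 5 + (⅒ + Q)²)
x = 501/100 (x = 5 + (1 + 10*0)²/100 = 5 + (1 + 0)²/100 = 5 + (1/100)*1² = 5 + (1/100)*1 = 5 + 1/100 = 501/100 ≈ 5.0100)
-30*x*(-1) = -30*501/100*(-1) = -1503/10*(-1) = 1503/10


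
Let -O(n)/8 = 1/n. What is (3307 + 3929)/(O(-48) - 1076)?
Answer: -43416/6455 ≈ -6.7260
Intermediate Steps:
O(n) = -8/n
(3307 + 3929)/(O(-48) - 1076) = (3307 + 3929)/(-8/(-48) - 1076) = 7236/(-8*(-1/48) - 1076) = 7236/(1/6 - 1076) = 7236/(-6455/6) = 7236*(-6/6455) = -43416/6455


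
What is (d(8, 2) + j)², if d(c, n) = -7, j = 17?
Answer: 100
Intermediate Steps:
(d(8, 2) + j)² = (-7 + 17)² = 10² = 100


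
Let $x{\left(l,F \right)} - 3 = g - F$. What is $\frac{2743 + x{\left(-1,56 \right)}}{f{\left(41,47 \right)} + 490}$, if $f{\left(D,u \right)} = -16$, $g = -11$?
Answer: $\frac{893}{158} \approx 5.6519$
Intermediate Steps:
$x{\left(l,F \right)} = -8 - F$ ($x{\left(l,F \right)} = 3 - \left(11 + F\right) = -8 - F$)
$\frac{2743 + x{\left(-1,56 \right)}}{f{\left(41,47 \right)} + 490} = \frac{2743 - 64}{-16 + 490} = \frac{2743 - 64}{474} = \left(2743 - 64\right) \frac{1}{474} = 2679 \cdot \frac{1}{474} = \frac{893}{158}$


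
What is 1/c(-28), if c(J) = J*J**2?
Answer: -1/21952 ≈ -4.5554e-5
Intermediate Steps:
c(J) = J**3
1/c(-28) = 1/((-28)**3) = 1/(-21952) = -1/21952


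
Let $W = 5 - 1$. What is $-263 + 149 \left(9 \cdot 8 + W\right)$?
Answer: $11061$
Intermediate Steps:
$W = 4$
$-263 + 149 \left(9 \cdot 8 + W\right) = -263 + 149 \left(9 \cdot 8 + 4\right) = -263 + 149 \left(72 + 4\right) = -263 + 149 \cdot 76 = -263 + 11324 = 11061$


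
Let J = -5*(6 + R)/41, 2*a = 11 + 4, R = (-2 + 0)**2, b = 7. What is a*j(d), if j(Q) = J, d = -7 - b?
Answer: -375/41 ≈ -9.1463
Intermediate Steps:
d = -14 (d = -7 - 1*7 = -7 - 7 = -14)
R = 4 (R = (-2)**2 = 4)
a = 15/2 (a = (11 + 4)/2 = (1/2)*15 = 15/2 ≈ 7.5000)
J = -50/41 (J = -5*(6 + 4)/41 = -5*10*(1/41) = -50*1/41 = -50/41 ≈ -1.2195)
j(Q) = -50/41
a*j(d) = (15/2)*(-50/41) = -375/41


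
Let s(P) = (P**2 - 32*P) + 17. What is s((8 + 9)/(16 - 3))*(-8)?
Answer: 31280/169 ≈ 185.09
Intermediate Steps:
s(P) = 17 + P**2 - 32*P
s((8 + 9)/(16 - 3))*(-8) = (17 + ((8 + 9)/(16 - 3))**2 - 32*(8 + 9)/(16 - 3))*(-8) = (17 + (17/13)**2 - 544/13)*(-8) = (17 + (17*(1/13))**2 - 544/13)*(-8) = (17 + (17/13)**2 - 32*17/13)*(-8) = (17 + 289/169 - 544/13)*(-8) = -3910/169*(-8) = 31280/169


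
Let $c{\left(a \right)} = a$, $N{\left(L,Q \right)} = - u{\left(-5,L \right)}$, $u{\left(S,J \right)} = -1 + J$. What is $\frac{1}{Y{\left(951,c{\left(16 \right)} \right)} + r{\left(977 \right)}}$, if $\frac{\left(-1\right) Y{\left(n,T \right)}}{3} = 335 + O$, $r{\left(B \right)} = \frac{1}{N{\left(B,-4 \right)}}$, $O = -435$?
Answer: $\frac{976}{292799} \approx 0.0033333$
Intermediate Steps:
$N{\left(L,Q \right)} = 1 - L$ ($N{\left(L,Q \right)} = - (-1 + L) = 1 - L$)
$r{\left(B \right)} = \frac{1}{1 - B}$
$Y{\left(n,T \right)} = 300$ ($Y{\left(n,T \right)} = - 3 \left(335 - 435\right) = \left(-3\right) \left(-100\right) = 300$)
$\frac{1}{Y{\left(951,c{\left(16 \right)} \right)} + r{\left(977 \right)}} = \frac{1}{300 - \frac{1}{-1 + 977}} = \frac{1}{300 - \frac{1}{976}} = \frac{1}{\frac{292799}{976}} = \frac{976}{292799}$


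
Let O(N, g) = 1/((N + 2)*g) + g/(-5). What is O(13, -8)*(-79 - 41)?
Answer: -191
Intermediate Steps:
O(N, g) = -g/5 + 1/(g*(2 + N)) (O(N, g) = 1/((2 + N)*g) + g*(-⅕) = 1/(g*(2 + N)) - g/5 = -g/5 + 1/(g*(2 + N)))
O(13, -8)*(-79 - 41) = ((⅕)*(5 - 2*(-8)² - 1*13*(-8)²)/(-8*(2 + 13)))*(-79 - 41) = ((⅕)*(-⅛)*(5 - 2*64 - 1*13*64)/15)*(-120) = ((⅕)*(-⅛)*(1/15)*(5 - 128 - 832))*(-120) = ((⅕)*(-⅛)*(1/15)*(-955))*(-120) = (191/120)*(-120) = -191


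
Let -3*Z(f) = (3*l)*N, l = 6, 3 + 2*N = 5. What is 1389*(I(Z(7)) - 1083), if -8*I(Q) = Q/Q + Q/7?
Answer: -84241461/56 ≈ -1.5043e+6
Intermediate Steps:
N = 1 (N = -3/2 + (1/2)*5 = -3/2 + 5/2 = 1)
Z(f) = -6 (Z(f) = -3*6/3 = -6)
I(Q) = -1/8 - Q/56 (I(Q) = -(Q/Q + Q/7)/8 = -(1 + Q*(1/7))/8 = -(1 + Q/7)/8 = -1/8 - Q/56)
1389*(I(Z(7)) - 1083) = 1389*((-1/8 - 1/56*(-6)) - 1083) = 1389*((-1/8 + 3/28) - 1083) = 1389*(-1/56 - 1083) = 1389*(-60649/56) = -84241461/56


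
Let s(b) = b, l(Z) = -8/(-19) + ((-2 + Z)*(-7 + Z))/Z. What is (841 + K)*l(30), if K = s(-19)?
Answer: 1709212/95 ≈ 17992.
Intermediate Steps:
l(Z) = 8/19 + (-7 + Z)*(-2 + Z)/Z (l(Z) = -8*(-1/19) + ((-7 + Z)*(-2 + Z))/Z = 8/19 + (-7 + Z)*(-2 + Z)/Z)
K = -19
(841 + K)*l(30) = (841 - 19)*(-163/19 + 30 + 14/30) = 822*(-163/19 + 30 + 14*(1/30)) = 822*(-163/19 + 30 + 7/15) = 822*(6238/285) = 1709212/95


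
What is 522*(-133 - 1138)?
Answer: -663462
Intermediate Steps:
522*(-133 - 1138) = 522*(-1271) = -663462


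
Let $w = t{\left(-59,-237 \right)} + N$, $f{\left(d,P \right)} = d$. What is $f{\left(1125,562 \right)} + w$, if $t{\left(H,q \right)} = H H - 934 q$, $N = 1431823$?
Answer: $1657787$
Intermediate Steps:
$t{\left(H,q \right)} = H^{2} - 934 q$
$w = 1656662$ ($w = \left(\left(-59\right)^{2} - -221358\right) + 1431823 = \left(3481 + 221358\right) + 1431823 = 224839 + 1431823 = 1656662$)
$f{\left(1125,562 \right)} + w = 1125 + 1656662 = 1657787$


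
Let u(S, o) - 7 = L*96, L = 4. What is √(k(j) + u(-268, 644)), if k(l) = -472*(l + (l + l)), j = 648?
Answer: I*√917177 ≈ 957.69*I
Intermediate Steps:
u(S, o) = 391 (u(S, o) = 7 + 4*96 = 7 + 384 = 391)
k(l) = -1416*l (k(l) = -472*(l + 2*l) = -1416*l)
√(k(j) + u(-268, 644)) = √(-1416*648 + 391) = √(-917568 + 391) = √(-917177) = I*√917177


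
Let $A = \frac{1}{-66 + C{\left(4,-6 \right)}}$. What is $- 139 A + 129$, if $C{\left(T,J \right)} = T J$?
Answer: $\frac{11749}{90} \approx 130.54$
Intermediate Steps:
$C{\left(T,J \right)} = J T$
$A = - \frac{1}{90}$ ($A = \frac{1}{-66 - 24} = \frac{1}{-90} = - \frac{1}{90} \approx -0.011111$)
$- 139 A + 129 = \left(-139\right) \left(- \frac{1}{90}\right) + 129 = \frac{139}{90} + 129 = \frac{11749}{90}$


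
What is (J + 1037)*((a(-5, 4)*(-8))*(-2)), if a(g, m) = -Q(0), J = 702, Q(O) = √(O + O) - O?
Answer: 0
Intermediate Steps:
Q(O) = -O + √2*√O (Q(O) = √(2*O) - O = √2*√O - O = -O + √2*√O)
a(g, m) = 0 (a(g, m) = -(-1*0 + √2*√0) = -(0 + √2*0) = -(0 + 0) = -1*0 = 0)
(J + 1037)*((a(-5, 4)*(-8))*(-2)) = (702 + 1037)*((0*(-8))*(-2)) = 1739*(0*(-2)) = 1739*0 = 0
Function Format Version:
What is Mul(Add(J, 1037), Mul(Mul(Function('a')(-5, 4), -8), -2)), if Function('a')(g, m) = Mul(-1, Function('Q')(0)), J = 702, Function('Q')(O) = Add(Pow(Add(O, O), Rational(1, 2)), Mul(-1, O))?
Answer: 0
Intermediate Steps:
Function('Q')(O) = Add(Mul(-1, O), Mul(Pow(2, Rational(1, 2)), Pow(O, Rational(1, 2)))) (Function('Q')(O) = Add(Pow(Mul(2, O), Rational(1, 2)), Mul(-1, O)) = Add(Mul(Pow(2, Rational(1, 2)), Pow(O, Rational(1, 2))), Mul(-1, O)) = Add(Mul(-1, O), Mul(Pow(2, Rational(1, 2)), Pow(O, Rational(1, 2)))))
Function('a')(g, m) = 0 (Function('a')(g, m) = Mul(-1, Add(Mul(-1, 0), Mul(Pow(2, Rational(1, 2)), Pow(0, Rational(1, 2))))) = Mul(-1, Add(0, Mul(Pow(2, Rational(1, 2)), 0))) = Mul(-1, Add(0, 0)) = Mul(-1, 0) = 0)
Mul(Add(J, 1037), Mul(Mul(Function('a')(-5, 4), -8), -2)) = Mul(Add(702, 1037), Mul(Mul(0, -8), -2)) = Mul(1739, Mul(0, -2)) = Mul(1739, 0) = 0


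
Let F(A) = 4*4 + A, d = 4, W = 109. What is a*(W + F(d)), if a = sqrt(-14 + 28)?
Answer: 129*sqrt(14) ≈ 482.67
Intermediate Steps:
a = sqrt(14) ≈ 3.7417
F(A) = 16 + A
a*(W + F(d)) = sqrt(14)*(109 + (16 + 4)) = sqrt(14)*(109 + 20) = sqrt(14)*129 = 129*sqrt(14)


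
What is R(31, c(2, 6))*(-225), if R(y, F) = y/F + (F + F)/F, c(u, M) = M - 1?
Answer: -1845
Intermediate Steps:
c(u, M) = -1 + M
R(y, F) = 2 + y/F (R(y, F) = y/F + (2*F)/F = y/F + 2 = 2 + y/F)
R(31, c(2, 6))*(-225) = (2 + 31/(-1 + 6))*(-225) = (2 + 31/5)*(-225) = (41/5)*(-225) = -1845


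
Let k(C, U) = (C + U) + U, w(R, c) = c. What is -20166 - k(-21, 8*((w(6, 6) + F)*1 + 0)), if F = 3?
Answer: -20289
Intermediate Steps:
k(C, U) = C + 2*U
-20166 - k(-21, 8*((w(6, 6) + F)*1 + 0)) = -20166 - (-21 + 2*(8*((6 + 3)*1 + 0))) = -20166 - (-21 + 2*(8*(9*1 + 0))) = -20166 - (-21 + 2*(8*(9 + 0))) = -20166 - (-21 + 2*(8*9)) = -20166 - (-21 + 2*72) = -20166 - (-21 + 144) = -20166 - 1*123 = -20166 - 123 = -20289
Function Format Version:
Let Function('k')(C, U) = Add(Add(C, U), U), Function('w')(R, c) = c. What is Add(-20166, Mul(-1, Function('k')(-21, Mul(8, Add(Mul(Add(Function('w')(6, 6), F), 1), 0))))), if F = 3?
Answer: -20289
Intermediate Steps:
Function('k')(C, U) = Add(C, Mul(2, U))
Add(-20166, Mul(-1, Function('k')(-21, Mul(8, Add(Mul(Add(Function('w')(6, 6), F), 1), 0))))) = Add(-20166, Mul(-1, Add(-21, Mul(2, Mul(8, Add(Mul(Add(6, 3), 1), 0)))))) = Add(-20166, Mul(-1, Add(-21, Mul(2, Mul(8, Add(Mul(9, 1), 0)))))) = Add(-20166, Mul(-1, Add(-21, Mul(2, Mul(8, Add(9, 0)))))) = Add(-20166, Mul(-1, Add(-21, Mul(2, Mul(8, 9))))) = Add(-20166, Mul(-1, Add(-21, Mul(2, 72)))) = Add(-20166, Mul(-1, Add(-21, 144))) = Add(-20166, Mul(-1, 123)) = Add(-20166, -123) = -20289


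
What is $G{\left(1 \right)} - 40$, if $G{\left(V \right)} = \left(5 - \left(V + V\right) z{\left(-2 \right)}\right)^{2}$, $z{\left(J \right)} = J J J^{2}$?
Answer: $689$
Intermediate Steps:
$z{\left(J \right)} = J^{4}$ ($z{\left(J \right)} = J^{2} J^{2} = J^{4}$)
$G{\left(V \right)} = \left(5 - 32 V\right)^{2}$ ($G{\left(V \right)} = \left(5 - \left(V + V\right) \left(-2\right)^{4}\right)^{2} = \left(5 - 2 V 16\right)^{2} = \left(5 - 32 V\right)^{2}$)
$G{\left(1 \right)} - 40 = \left(-5 + 32 \cdot 1\right)^{2} - 40 = \left(-5 + 32\right)^{2} - 40 = 27^{2} - 40 = 729 - 40 = 689$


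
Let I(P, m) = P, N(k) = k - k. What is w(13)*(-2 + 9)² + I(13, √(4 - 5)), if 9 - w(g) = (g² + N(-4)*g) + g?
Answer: -8464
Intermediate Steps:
N(k) = 0
w(g) = 9 - g - g² (w(g) = 9 - ((g² + 0*g) + g) = 9 - ((g² + 0) + g) = 9 - (g² + g) = 9 - (g + g²) = 9 + (-g - g²) = 9 - g - g²)
w(13)*(-2 + 9)² + I(13, √(4 - 5)) = (9 - 1*13 - 1*13²)*(-2 + 9)² + 13 = (9 - 13 - 1*169)*7² + 13 = (9 - 13 - 169)*49 + 13 = -173*49 + 13 = -8477 + 13 = -8464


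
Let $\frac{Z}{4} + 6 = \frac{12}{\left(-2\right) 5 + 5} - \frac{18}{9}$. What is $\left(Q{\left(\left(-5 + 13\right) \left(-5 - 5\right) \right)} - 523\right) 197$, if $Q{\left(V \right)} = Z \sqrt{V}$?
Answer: $-103031 - \frac{163904 i \sqrt{5}}{5} \approx -1.0303 \cdot 10^{5} - 73300.0 i$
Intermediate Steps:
$Z = - \frac{208}{5}$ ($Z = -24 + 4 \left(\frac{12}{\left(-2\right) 5 + 5} - \frac{18}{9}\right) = -24 + 4 \left(\frac{12}{-10 + 5} - 2\right) = -24 + 4 \left(\frac{12}{-5} - 2\right) = -24 + 4 \left(12 \left(- \frac{1}{5}\right) - 2\right) = -24 + 4 \left(- \frac{12}{5} - 2\right) = -24 + 4 \left(- \frac{22}{5}\right) = -24 - \frac{88}{5} = - \frac{208}{5} \approx -41.6$)
$Q{\left(V \right)} = - \frac{208 \sqrt{V}}{5}$
$\left(Q{\left(\left(-5 + 13\right) \left(-5 - 5\right) \right)} - 523\right) 197 = \left(- \frac{208 \sqrt{\left(-5 + 13\right) \left(-5 - 5\right)}}{5} - 523\right) 197 = \left(- \frac{208 \sqrt{8 \left(-10\right)}}{5} - 523\right) 197 = \left(- \frac{208 \sqrt{-80}}{5} - 523\right) 197 = \left(- \frac{208 \cdot 4 i \sqrt{5}}{5} - 523\right) 197 = \left(- \frac{832 i \sqrt{5}}{5} - 523\right) 197 = \left(-523 - \frac{832 i \sqrt{5}}{5}\right) 197 = -103031 - \frac{163904 i \sqrt{5}}{5}$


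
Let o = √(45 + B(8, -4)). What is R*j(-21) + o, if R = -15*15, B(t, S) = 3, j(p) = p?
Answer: 4725 + 4*√3 ≈ 4731.9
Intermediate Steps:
R = -225
o = 4*√3 (o = √(45 + 3) = √48 = 4*√3 ≈ 6.9282)
R*j(-21) + o = -225*(-21) + 4*√3 = 4725 + 4*√3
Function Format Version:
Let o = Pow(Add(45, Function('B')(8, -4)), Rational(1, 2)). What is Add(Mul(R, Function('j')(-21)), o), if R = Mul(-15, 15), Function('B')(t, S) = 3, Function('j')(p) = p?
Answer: Add(4725, Mul(4, Pow(3, Rational(1, 2)))) ≈ 4731.9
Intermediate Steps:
R = -225
o = Mul(4, Pow(3, Rational(1, 2))) (o = Pow(Add(45, 3), Rational(1, 2)) = Pow(48, Rational(1, 2)) = Mul(4, Pow(3, Rational(1, 2))) ≈ 6.9282)
Add(Mul(R, Function('j')(-21)), o) = Add(Mul(-225, -21), Mul(4, Pow(3, Rational(1, 2)))) = Add(4725, Mul(4, Pow(3, Rational(1, 2))))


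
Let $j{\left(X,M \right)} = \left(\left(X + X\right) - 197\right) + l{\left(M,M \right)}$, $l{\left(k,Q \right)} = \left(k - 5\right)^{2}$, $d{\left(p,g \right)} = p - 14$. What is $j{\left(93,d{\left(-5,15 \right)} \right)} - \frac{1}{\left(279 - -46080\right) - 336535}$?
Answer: $\frac{163949441}{290176} \approx 565.0$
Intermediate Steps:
$d{\left(p,g \right)} = -14 + p$
$l{\left(k,Q \right)} = \left(-5 + k\right)^{2}$
$j{\left(X,M \right)} = -197 + \left(-5 + M\right)^{2} + 2 X$ ($j{\left(X,M \right)} = \left(\left(X + X\right) - 197\right) + \left(-5 + M\right)^{2} = \left(2 X - 197\right) + \left(-5 + M\right)^{2} = \left(-197 + 2 X\right) + \left(-5 + M\right)^{2} = -197 + \left(-5 + M\right)^{2} + 2 X$)
$j{\left(93,d{\left(-5,15 \right)} \right)} - \frac{1}{\left(279 - -46080\right) - 336535} = \left(-197 + \left(-5 - 19\right)^{2} + 2 \cdot 93\right) - \frac{1}{\left(279 - -46080\right) - 336535} = \left(-197 + \left(-5 - 19\right)^{2} + 186\right) - \frac{1}{\left(279 + 46080\right) - 336535} = \left(-197 + \left(-24\right)^{2} + 186\right) - \frac{1}{46359 - 336535} = \left(-197 + 576 + 186\right) - \frac{1}{-290176} = 565 - - \frac{1}{290176} = 565 + \frac{1}{290176} = \frac{163949441}{290176}$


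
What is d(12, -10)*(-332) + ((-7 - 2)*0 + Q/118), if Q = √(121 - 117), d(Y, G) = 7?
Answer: -137115/59 ≈ -2324.0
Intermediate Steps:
Q = 2 (Q = √4 = 2)
d(12, -10)*(-332) + ((-7 - 2)*0 + Q/118) = 7*(-332) + ((-7 - 2)*0 + 2/118) = -2324 + (-9*0 + 2*(1/118)) = -2324 + (0 + 1/59) = -2324 + 1/59 = -137115/59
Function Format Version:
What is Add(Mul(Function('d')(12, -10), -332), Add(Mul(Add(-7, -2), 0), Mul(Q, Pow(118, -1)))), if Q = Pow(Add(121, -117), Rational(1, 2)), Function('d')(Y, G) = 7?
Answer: Rational(-137115, 59) ≈ -2324.0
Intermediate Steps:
Q = 2 (Q = Pow(4, Rational(1, 2)) = 2)
Add(Mul(Function('d')(12, -10), -332), Add(Mul(Add(-7, -2), 0), Mul(Q, Pow(118, -1)))) = Add(Mul(7, -332), Add(Mul(Add(-7, -2), 0), Mul(2, Pow(118, -1)))) = Add(-2324, Add(Mul(-9, 0), Mul(2, Rational(1, 118)))) = Add(-2324, Add(0, Rational(1, 59))) = Add(-2324, Rational(1, 59)) = Rational(-137115, 59)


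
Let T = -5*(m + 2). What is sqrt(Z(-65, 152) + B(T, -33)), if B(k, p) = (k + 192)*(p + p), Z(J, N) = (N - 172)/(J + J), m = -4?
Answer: I*sqrt(2253082)/13 ≈ 115.46*I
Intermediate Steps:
Z(J, N) = (-172 + N)/(2*J) (Z(J, N) = (-172 + N)/((2*J)) = (-172 + N)*(1/(2*J)) = (-172 + N)/(2*J))
T = 10 (T = -5*(-4 + 2) = -5*(-2) = 10)
B(k, p) = 2*p*(192 + k) (B(k, p) = (192 + k)*(2*p) = 2*p*(192 + k))
sqrt(Z(-65, 152) + B(T, -33)) = sqrt((1/2)*(-172 + 152)/(-65) + 2*(-33)*(192 + 10)) = sqrt((1/2)*(-1/65)*(-20) + 2*(-33)*202) = sqrt(2/13 - 13332) = sqrt(-173314/13) = I*sqrt(2253082)/13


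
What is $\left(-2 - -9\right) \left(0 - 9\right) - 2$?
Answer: $-65$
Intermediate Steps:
$\left(-2 - -9\right) \left(0 - 9\right) - 2 = \left(-2 + 9\right) \left(-9\right) - 2 = 7 \left(-9\right) - 2 = -63 - 2 = -65$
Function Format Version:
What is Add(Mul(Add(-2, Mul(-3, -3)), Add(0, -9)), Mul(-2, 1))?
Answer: -65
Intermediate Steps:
Add(Mul(Add(-2, Mul(-3, -3)), Add(0, -9)), Mul(-2, 1)) = Add(Mul(Add(-2, 9), -9), -2) = Add(Mul(7, -9), -2) = Add(-63, -2) = -65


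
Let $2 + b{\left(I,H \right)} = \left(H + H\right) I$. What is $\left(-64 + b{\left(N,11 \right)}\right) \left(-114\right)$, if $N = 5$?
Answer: $-5016$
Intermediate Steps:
$b{\left(I,H \right)} = -2 + 2 H I$ ($b{\left(I,H \right)} = -2 + \left(H + H\right) I = -2 + 2 H I$)
$\left(-64 + b{\left(N,11 \right)}\right) \left(-114\right) = \left(-64 - \left(2 - 110\right)\right) \left(-114\right) = \left(-64 + \left(-2 + 110\right)\right) \left(-114\right) = \left(-64 + 108\right) \left(-114\right) = 44 \left(-114\right) = -5016$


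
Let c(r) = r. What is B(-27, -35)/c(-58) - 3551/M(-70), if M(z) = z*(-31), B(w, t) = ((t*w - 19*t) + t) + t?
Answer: -1773879/62930 ≈ -28.188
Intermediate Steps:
B(w, t) = -17*t + t*w (B(w, t) = ((-19*t + t*w) + t) + t = (-18*t + t*w) + t = -17*t + t*w)
M(z) = -31*z
B(-27, -35)/c(-58) - 3551/M(-70) = -35*(-17 - 27)/(-58) - 3551/((-31*(-70))) = -35*(-44)*(-1/58) - 3551/2170 = 1540*(-1/58) - 3551*1/2170 = -770/29 - 3551/2170 = -1773879/62930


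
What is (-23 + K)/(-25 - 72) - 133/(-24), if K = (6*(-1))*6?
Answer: 14317/2328 ≈ 6.1499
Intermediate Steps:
K = -36 (K = -6*6 = -36)
(-23 + K)/(-25 - 72) - 133/(-24) = (-23 - 36)/(-25 - 72) - 133/(-24) = -59/(-97) - 133*(-1/24) = -59*(-1/97) + 133/24 = 59/97 + 133/24 = 14317/2328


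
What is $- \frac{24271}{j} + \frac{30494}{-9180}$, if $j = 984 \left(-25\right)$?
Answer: $- \frac{8789077}{3763800} \approx -2.3352$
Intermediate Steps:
$j = -24600$
$- \frac{24271}{j} + \frac{30494}{-9180} = - \frac{24271}{-24600} + \frac{30494}{-9180} = \left(-24271\right) \left(- \frac{1}{24600}\right) + 30494 \left(- \frac{1}{9180}\right) = \frac{24271}{24600} - \frac{15247}{4590} = - \frac{8789077}{3763800}$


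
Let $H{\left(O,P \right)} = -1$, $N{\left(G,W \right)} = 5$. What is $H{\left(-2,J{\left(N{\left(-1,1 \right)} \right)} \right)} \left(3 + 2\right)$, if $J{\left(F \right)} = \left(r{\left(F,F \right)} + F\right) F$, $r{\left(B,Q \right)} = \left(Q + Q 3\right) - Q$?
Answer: $-5$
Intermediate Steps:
$r{\left(B,Q \right)} = 3 Q$ ($r{\left(B,Q \right)} = \left(Q + 3 Q\right) - Q = 4 Q - Q = 3 Q$)
$J{\left(F \right)} = 4 F^{2}$ ($J{\left(F \right)} = \left(3 F + F\right) F = 4 F F = 4 F^{2}$)
$H{\left(-2,J{\left(N{\left(-1,1 \right)} \right)} \right)} \left(3 + 2\right) = - (3 + 2) = \left(-1\right) 5 = -5$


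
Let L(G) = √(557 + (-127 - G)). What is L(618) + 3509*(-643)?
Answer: -2256287 + 2*I*√47 ≈ -2.2563e+6 + 13.711*I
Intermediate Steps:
L(G) = √(430 - G)
L(618) + 3509*(-643) = √(430 - 1*618) + 3509*(-643) = √(430 - 618) - 2256287 = √(-188) - 2256287 = 2*I*√47 - 2256287 = -2256287 + 2*I*√47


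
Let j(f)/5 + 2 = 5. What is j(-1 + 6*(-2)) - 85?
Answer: -70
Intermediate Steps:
j(f) = 15 (j(f) = -10 + 5*5 = -10 + 25 = 15)
j(-1 + 6*(-2)) - 85 = 15 - 85 = -70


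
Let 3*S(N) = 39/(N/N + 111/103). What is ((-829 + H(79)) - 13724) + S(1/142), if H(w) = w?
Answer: -3096097/214 ≈ -14468.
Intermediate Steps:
S(N) = 1339/214 (S(N) = (39/(N/N + 111/103))/3 = (39/(1 + 111*(1/103)))/3 = (39/(1 + 111/103))/3 = (39/(214/103))/3 = (39*(103/214))/3 = (⅓)*(4017/214) = 1339/214)
((-829 + H(79)) - 13724) + S(1/142) = ((-829 + 79) - 13724) + 1339/214 = (-750 - 13724) + 1339/214 = -14474 + 1339/214 = -3096097/214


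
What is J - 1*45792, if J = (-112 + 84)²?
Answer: -45008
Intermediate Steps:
J = 784 (J = (-28)² = 784)
J - 1*45792 = 784 - 1*45792 = 784 - 45792 = -45008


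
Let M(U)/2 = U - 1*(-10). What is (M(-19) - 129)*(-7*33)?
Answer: 33957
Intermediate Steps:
M(U) = 20 + 2*U (M(U) = 2*(U - 1*(-10)) = 2*(U + 10) = 2*(10 + U) = 20 + 2*U)
(M(-19) - 129)*(-7*33) = ((20 + 2*(-19)) - 129)*(-7*33) = ((20 - 38) - 129)*(-231) = (-18 - 129)*(-231) = -147*(-231) = 33957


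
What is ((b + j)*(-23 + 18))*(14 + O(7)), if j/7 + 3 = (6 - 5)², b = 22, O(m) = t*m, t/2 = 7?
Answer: -4480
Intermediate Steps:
t = 14 (t = 2*7 = 14)
O(m) = 14*m
j = -14 (j = -21 + 7*(6 - 5)² = -21 + 7*1² = -21 + 7*1 = -21 + 7 = -14)
((b + j)*(-23 + 18))*(14 + O(7)) = ((22 - 14)*(-23 + 18))*(14 + 14*7) = (8*(-5))*(14 + 98) = -40*112 = -4480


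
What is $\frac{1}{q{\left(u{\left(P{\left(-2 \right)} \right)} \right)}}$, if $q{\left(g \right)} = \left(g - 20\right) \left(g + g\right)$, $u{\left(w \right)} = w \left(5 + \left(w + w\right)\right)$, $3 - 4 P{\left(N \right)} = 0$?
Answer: $- \frac{32}{4719} \approx -0.0067811$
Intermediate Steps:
$P{\left(N \right)} = \frac{3}{4}$ ($P{\left(N \right)} = \frac{3}{4} - 0 = \frac{3}{4} + 0 = \frac{3}{4}$)
$u{\left(w \right)} = w \left(5 + 2 w\right)$
$q{\left(g \right)} = 2 g \left(-20 + g\right)$ ($q{\left(g \right)} = \left(-20 + g\right) 2 g = 2 g \left(-20 + g\right)$)
$\frac{1}{q{\left(u{\left(P{\left(-2 \right)} \right)} \right)}} = \frac{1}{2 \frac{3 \left(5 + 2 \cdot \frac{3}{4}\right)}{4} \left(-20 + \frac{3 \left(5 + 2 \cdot \frac{3}{4}\right)}{4}\right)} = \frac{1}{2 \frac{3 \left(5 + \frac{3}{2}\right)}{4} \left(-20 + \frac{3 \left(5 + \frac{3}{2}\right)}{4}\right)} = \frac{1}{2 \cdot \frac{3}{4} \cdot \frac{13}{2} \left(-20 + \frac{3}{4} \cdot \frac{13}{2}\right)} = \frac{1}{2 \cdot \frac{39}{8} \left(-20 + \frac{39}{8}\right)} = \frac{1}{2 \cdot \frac{39}{8} \left(- \frac{121}{8}\right)} = \frac{1}{- \frac{4719}{32}} = - \frac{32}{4719}$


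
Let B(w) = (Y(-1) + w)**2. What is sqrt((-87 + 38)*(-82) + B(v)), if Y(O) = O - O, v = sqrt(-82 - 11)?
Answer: 5*sqrt(157) ≈ 62.650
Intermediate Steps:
v = I*sqrt(93) (v = sqrt(-93) = I*sqrt(93) ≈ 9.6436*I)
Y(O) = 0
B(w) = w**2 (B(w) = (0 + w)**2 = w**2)
sqrt((-87 + 38)*(-82) + B(v)) = sqrt((-87 + 38)*(-82) + (I*sqrt(93))**2) = sqrt(-49*(-82) - 93) = sqrt(4018 - 93) = sqrt(3925) = 5*sqrt(157)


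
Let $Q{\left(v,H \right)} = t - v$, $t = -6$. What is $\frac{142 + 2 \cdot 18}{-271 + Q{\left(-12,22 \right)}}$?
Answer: $- \frac{178}{265} \approx -0.6717$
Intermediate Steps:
$Q{\left(v,H \right)} = -6 - v$
$\frac{142 + 2 \cdot 18}{-271 + Q{\left(-12,22 \right)}} = \frac{142 + 2 \cdot 18}{-271 - -6} = \frac{142 + 36}{-271 + \left(-6 + 12\right)} = \frac{178}{-271 + 6} = \frac{178}{-265} = 178 \left(- \frac{1}{265}\right) = - \frac{178}{265}$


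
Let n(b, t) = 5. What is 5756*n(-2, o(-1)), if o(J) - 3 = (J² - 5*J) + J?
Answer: 28780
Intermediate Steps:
o(J) = 3 + J² - 4*J (o(J) = 3 + ((J² - 5*J) + J) = 3 + (J² - 4*J) = 3 + J² - 4*J)
5756*n(-2, o(-1)) = 5756*5 = 28780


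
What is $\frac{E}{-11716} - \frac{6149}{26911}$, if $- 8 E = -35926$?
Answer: $- \frac{771569029}{1261157104} \approx -0.61179$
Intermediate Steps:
$E = \frac{17963}{4}$ ($E = \left(- \frac{1}{8}\right) \left(-35926\right) = \frac{17963}{4} \approx 4490.8$)
$\frac{E}{-11716} - \frac{6149}{26911} = \frac{17963}{4 \left(-11716\right)} - \frac{6149}{26911} = \frac{17963}{4} \left(- \frac{1}{11716}\right) - \frac{6149}{26911} = - \frac{17963}{46864} - \frac{6149}{26911} = - \frac{771569029}{1261157104}$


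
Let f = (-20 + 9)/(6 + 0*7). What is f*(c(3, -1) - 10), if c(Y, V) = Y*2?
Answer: 22/3 ≈ 7.3333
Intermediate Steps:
f = -11/6 (f = -11/(6 + 0) = -11/6 ≈ -1.8333)
c(Y, V) = 2*Y
f*(c(3, -1) - 10) = -11*(2*3 - 10)/6 = -11*(6 - 10)/6 = -11/6*(-4) = 22/3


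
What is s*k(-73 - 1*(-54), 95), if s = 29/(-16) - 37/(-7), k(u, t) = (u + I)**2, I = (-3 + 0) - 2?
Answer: 14004/7 ≈ 2000.6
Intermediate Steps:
I = -5 (I = -3 - 2 = -5)
k(u, t) = (-5 + u)**2 (k(u, t) = (u - 5)**2 = (-5 + u)**2)
s = 389/112 (s = 29*(-1/16) - 37*(-1/7) = -29/16 + 37/7 = 389/112 ≈ 3.4732)
s*k(-73 - 1*(-54), 95) = 389*(-5 + (-73 - 1*(-54)))**2/112 = 389*(-5 + (-73 + 54))**2/112 = 389*(-5 - 19)**2/112 = (389/112)*(-24)**2 = (389/112)*576 = 14004/7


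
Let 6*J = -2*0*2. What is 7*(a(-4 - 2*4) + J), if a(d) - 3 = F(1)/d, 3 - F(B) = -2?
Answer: 217/12 ≈ 18.083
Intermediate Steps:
F(B) = 5 (F(B) = 3 - 1*(-2) = 3 + 2 = 5)
J = 0 (J = (-2*0*2)/6 = (0*2)/6 = (⅙)*0 = 0)
a(d) = 3 + 5/d
7*(a(-4 - 2*4) + J) = 7*((3 + 5/(-4 - 2*4)) + 0) = 7*((3 + 5/(-4 - 8)) + 0) = 7*((3 + 5/(-12)) + 0) = 7*((3 + 5*(-1/12)) + 0) = 7*((3 - 5/12) + 0) = 7*(31/12 + 0) = 7*(31/12) = 217/12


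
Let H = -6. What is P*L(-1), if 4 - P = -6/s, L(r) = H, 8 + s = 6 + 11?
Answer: -28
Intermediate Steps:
s = 9 (s = -8 + (6 + 11) = -8 + 17 = 9)
L(r) = -6
P = 14/3 (P = 4 - (-6)/9 = 4 - 1*(-⅔) = 4 + ⅔ = 14/3 ≈ 4.6667)
P*L(-1) = (14/3)*(-6) = -28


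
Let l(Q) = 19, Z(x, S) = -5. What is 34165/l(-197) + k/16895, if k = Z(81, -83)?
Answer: 115443516/64201 ≈ 1798.2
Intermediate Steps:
k = -5
34165/l(-197) + k/16895 = 34165/19 - 5/16895 = 34165*(1/19) - 5*1/16895 = 34165/19 - 1/3379 = 115443516/64201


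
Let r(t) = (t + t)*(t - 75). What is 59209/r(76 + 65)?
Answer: 59209/18612 ≈ 3.1812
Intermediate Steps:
r(t) = 2*t*(-75 + t) (r(t) = (2*t)*(-75 + t) = 2*t*(-75 + t))
59209/r(76 + 65) = 59209/((2*(76 + 65)*(-75 + (76 + 65)))) = 59209/((2*141*(-75 + 141))) = 59209/((2*141*66)) = 59209/18612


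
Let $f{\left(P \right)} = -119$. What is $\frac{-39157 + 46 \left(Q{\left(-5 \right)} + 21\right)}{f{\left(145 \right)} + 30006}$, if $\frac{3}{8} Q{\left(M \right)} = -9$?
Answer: $- \frac{39295}{29887} \approx -1.3148$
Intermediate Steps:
$Q{\left(M \right)} = -24$ ($Q{\left(M \right)} = \frac{8}{3} \left(-9\right) = -24$)
$\frac{-39157 + 46 \left(Q{\left(-5 \right)} + 21\right)}{f{\left(145 \right)} + 30006} = \frac{-39157 + 46 \left(-24 + 21\right)}{-119 + 30006} = \frac{-39157 + 46 \left(-3\right)}{29887} = \left(-39157 - 138\right) \frac{1}{29887} = \left(-39295\right) \frac{1}{29887} = - \frac{39295}{29887}$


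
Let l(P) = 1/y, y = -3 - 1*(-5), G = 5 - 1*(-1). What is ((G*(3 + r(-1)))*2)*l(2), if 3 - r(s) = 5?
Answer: 6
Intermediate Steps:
G = 6 (G = 5 + 1 = 6)
y = 2 (y = -3 + 5 = 2)
r(s) = -2 (r(s) = 3 - 1*5 = 3 - 5 = -2)
l(P) = ½ (l(P) = 1/2 = ½)
((G*(3 + r(-1)))*2)*l(2) = ((6*(3 - 2))*2)*(½) = ((6*1)*2)*(½) = (6*2)*(½) = 12*(½) = 6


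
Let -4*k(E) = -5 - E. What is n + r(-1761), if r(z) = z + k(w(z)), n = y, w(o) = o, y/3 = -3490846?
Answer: -10474738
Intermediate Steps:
y = -10472538 (y = 3*(-3490846) = -10472538)
n = -10472538
k(E) = 5/4 + E/4 (k(E) = -(-5 - E)/4 = 5/4 + E/4)
r(z) = 5/4 + 5*z/4 (r(z) = z + (5/4 + z/4) = 5/4 + 5*z/4)
n + r(-1761) = -10472538 + (5/4 + (5/4)*(-1761)) = -10472538 + (5/4 - 8805/4) = -10472538 - 2200 = -10474738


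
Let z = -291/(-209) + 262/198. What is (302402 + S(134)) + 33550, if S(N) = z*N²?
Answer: 723644960/1881 ≈ 3.8471e+5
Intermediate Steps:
z = 5108/1881 (z = -291*(-1/209) + 262*(1/198) = 291/209 + 131/99 = 5108/1881 ≈ 2.7156)
S(N) = 5108*N²/1881
(302402 + S(134)) + 33550 = (302402 + (5108/1881)*134²) + 33550 = (302402 + (5108/1881)*17956) + 33550 = (302402 + 91719248/1881) + 33550 = 660537410/1881 + 33550 = 723644960/1881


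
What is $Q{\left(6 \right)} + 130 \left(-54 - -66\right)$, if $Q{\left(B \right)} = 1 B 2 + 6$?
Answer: $1578$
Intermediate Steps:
$Q{\left(B \right)} = 6 + 2 B$ ($Q{\left(B \right)} = 1 \cdot 2 B + 6 = 2 B + 6 = 6 + 2 B$)
$Q{\left(6 \right)} + 130 \left(-54 - -66\right) = \left(6 + 2 \cdot 6\right) + 130 \left(-54 - -66\right) = \left(6 + 12\right) + 130 \left(-54 + 66\right) = 18 + 130 \cdot 12 = 18 + 1560 = 1578$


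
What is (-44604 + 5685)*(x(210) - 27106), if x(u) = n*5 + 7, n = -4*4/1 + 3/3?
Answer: 1057584906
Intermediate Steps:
n = -15 (n = -16*1 + 3*(1/3) = -16 + 1 = -15)
x(u) = -68 (x(u) = -15*5 + 7 = -75 + 7 = -68)
(-44604 + 5685)*(x(210) - 27106) = (-44604 + 5685)*(-68 - 27106) = -38919*(-27174) = 1057584906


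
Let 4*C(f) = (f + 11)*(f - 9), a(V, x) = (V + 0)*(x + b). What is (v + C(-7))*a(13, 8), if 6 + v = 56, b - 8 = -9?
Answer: 3094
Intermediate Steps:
b = -1 (b = 8 - 9 = -1)
a(V, x) = V*(-1 + x) (a(V, x) = (V + 0)*(x - 1) = V*(-1 + x))
C(f) = (-9 + f)*(11 + f)/4 (C(f) = ((f + 11)*(f - 9))/4 = ((11 + f)*(-9 + f))/4 = ((-9 + f)*(11 + f))/4 = (-9 + f)*(11 + f)/4)
v = 50 (v = -6 + 56 = 50)
(v + C(-7))*a(13, 8) = (50 + (-99/4 + (½)*(-7) + (¼)*(-7)²))*(13*(-1 + 8)) = (50 + (-99/4 - 7/2 + (¼)*49))*(13*7) = (50 + (-99/4 - 7/2 + 49/4))*91 = (50 - 16)*91 = 34*91 = 3094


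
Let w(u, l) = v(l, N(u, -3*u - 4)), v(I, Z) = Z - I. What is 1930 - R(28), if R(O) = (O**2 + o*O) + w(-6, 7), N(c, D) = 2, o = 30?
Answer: 311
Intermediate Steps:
w(u, l) = 2 - l
R(O) = -5 + O**2 + 30*O (R(O) = (O**2 + 30*O) + (2 - 1*7) = (O**2 + 30*O) + (2 - 7) = (O**2 + 30*O) - 5 = -5 + O**2 + 30*O)
1930 - R(28) = 1930 - (-5 + 28**2 + 30*28) = 1930 - (-5 + 784 + 840) = 1930 - 1*1619 = 1930 - 1619 = 311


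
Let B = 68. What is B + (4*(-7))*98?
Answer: -2676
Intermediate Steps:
B + (4*(-7))*98 = 68 + (4*(-7))*98 = 68 - 28*98 = 68 - 2744 = -2676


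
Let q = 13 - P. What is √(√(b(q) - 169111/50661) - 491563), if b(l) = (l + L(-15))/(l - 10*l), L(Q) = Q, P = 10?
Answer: √(-140179398721947 + 16887*I*√825183255)/16887 ≈ 0.0012131 + 701.12*I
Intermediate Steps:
q = 3 (q = 13 - 1*10 = 13 - 10 = 3)
b(l) = -(-15 + l)/(9*l) (b(l) = (l - 15)/(l - 10*l) = (-15 + l)/((-9*l)) = (-15 + l)*(-1/(9*l)) = -(-15 + l)/(9*l))
√(√(b(q) - 169111/50661) - 491563) = √(√((⅑)*(15 - 1*3)/3 - 169111/50661) - 491563) = √(√((⅑)*(⅓)*(15 - 3) - 169111*1/50661) - 491563) = √(√((⅑)*(⅓)*12 - 169111/50661) - 491563) = √(√(4/9 - 169111/50661) - 491563) = √(√(-48865/16887) - 491563) = √(I*√825183255/16887 - 491563) = √(-491563 + I*√825183255/16887)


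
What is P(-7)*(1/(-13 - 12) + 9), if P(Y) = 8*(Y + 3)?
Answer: -7168/25 ≈ -286.72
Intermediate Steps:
P(Y) = 24 + 8*Y (P(Y) = 8*(3 + Y) = 24 + 8*Y)
P(-7)*(1/(-13 - 12) + 9) = (24 + 8*(-7))*(1/(-13 - 12) + 9) = (24 - 56)*(1/(-25) + 9) = -32*(-1/25 + 9) = -32*224/25 = -7168/25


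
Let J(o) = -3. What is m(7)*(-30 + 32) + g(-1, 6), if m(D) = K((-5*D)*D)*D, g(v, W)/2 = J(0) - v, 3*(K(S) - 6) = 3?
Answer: 94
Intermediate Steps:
K(S) = 7 (K(S) = 6 + (1/3)*3 = 6 + 1 = 7)
g(v, W) = -6 - 2*v (g(v, W) = 2*(-3 - v) = -6 - 2*v)
m(D) = 7*D
m(7)*(-30 + 32) + g(-1, 6) = (7*7)*(-30 + 32) + (-6 - 2*(-1)) = 49*2 + (-6 + 2) = 98 - 4 = 94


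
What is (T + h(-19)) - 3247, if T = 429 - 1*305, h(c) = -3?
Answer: -3126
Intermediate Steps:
T = 124 (T = 429 - 305 = 124)
(T + h(-19)) - 3247 = (124 - 3) - 3247 = 121 - 3247 = -3126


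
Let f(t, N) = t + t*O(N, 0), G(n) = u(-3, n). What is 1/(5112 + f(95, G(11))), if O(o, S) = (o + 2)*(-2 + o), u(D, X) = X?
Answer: 1/16322 ≈ 6.1267e-5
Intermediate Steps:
G(n) = n
O(o, S) = (-2 + o)*(2 + o) (O(o, S) = (2 + o)*(-2 + o) = (-2 + o)*(2 + o))
f(t, N) = t + t*(-4 + N**2)
1/(5112 + f(95, G(11))) = 1/(5112 + 95*(-3 + 11**2)) = 1/(5112 + 95*(-3 + 121)) = 1/(5112 + 95*118) = 1/(5112 + 11210) = 1/16322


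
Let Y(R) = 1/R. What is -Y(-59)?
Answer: 1/59 ≈ 0.016949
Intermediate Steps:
-Y(-59) = -1/(-59) = -1*(-1/59) = 1/59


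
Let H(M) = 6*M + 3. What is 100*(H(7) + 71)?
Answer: 11600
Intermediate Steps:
H(M) = 3 + 6*M
100*(H(7) + 71) = 100*((3 + 6*7) + 71) = 100*((3 + 42) + 71) = 100*(45 + 71) = 100*116 = 11600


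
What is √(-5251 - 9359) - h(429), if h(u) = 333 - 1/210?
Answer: -69929/210 + I*√14610 ≈ -333.0 + 120.87*I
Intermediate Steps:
h(u) = 69929/210 (h(u) = 333 - 1*1/210 = 333 - 1/210 = 69929/210)
√(-5251 - 9359) - h(429) = √(-5251 - 9359) - 1*69929/210 = √(-14610) - 69929/210 = I*√14610 - 69929/210 = -69929/210 + I*√14610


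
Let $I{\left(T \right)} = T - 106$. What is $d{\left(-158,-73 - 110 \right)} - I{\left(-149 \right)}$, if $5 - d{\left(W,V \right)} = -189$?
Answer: $449$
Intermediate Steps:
$d{\left(W,V \right)} = 194$ ($d{\left(W,V \right)} = 5 - -189 = 5 + 189 = 194$)
$I{\left(T \right)} = -106 + T$
$d{\left(-158,-73 - 110 \right)} - I{\left(-149 \right)} = 194 - \left(-106 - 149\right) = 194 - -255 = 194 + 255 = 449$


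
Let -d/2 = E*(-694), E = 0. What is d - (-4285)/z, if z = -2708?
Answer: -4285/2708 ≈ -1.5823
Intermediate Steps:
d = 0 (d = -0*(-694) = -2*0 = 0)
d - (-4285)/z = 0 - (-4285)/(-2708) = 0 - (-4285)*(-1)/2708 = 0 - 1*4285/2708 = 0 - 4285/2708 = -4285/2708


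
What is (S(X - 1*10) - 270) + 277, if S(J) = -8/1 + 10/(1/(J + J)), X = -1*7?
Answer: -341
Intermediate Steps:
X = -7
S(J) = -8 + 20*J (S(J) = -8*1 + 10/(1/(2*J)) = -8 + 10/((1/(2*J))) = -8 + 10*(2*J) = -8 + 20*J)
(S(X - 1*10) - 270) + 277 = ((-8 + 20*(-7 - 1*10)) - 270) + 277 = ((-8 + 20*(-7 - 10)) - 270) + 277 = ((-8 + 20*(-17)) - 270) + 277 = ((-8 - 340) - 270) + 277 = (-348 - 270) + 277 = -618 + 277 = -341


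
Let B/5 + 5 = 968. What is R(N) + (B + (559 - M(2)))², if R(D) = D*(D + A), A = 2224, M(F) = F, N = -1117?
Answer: 27621865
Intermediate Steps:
B = 4815 (B = -25 + 5*968 = -25 + 4840 = 4815)
R(D) = D*(2224 + D) (R(D) = D*(D + 2224) = D*(2224 + D))
R(N) + (B + (559 - M(2)))² = -1117*(2224 - 1117) + (4815 + (559 - 1*2))² = -1117*1107 + (4815 + (559 - 2))² = -1236519 + (4815 + 557)² = -1236519 + 5372² = -1236519 + 28858384 = 27621865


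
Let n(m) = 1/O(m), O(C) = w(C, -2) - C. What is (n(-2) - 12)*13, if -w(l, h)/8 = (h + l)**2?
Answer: -19669/126 ≈ -156.10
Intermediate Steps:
w(l, h) = -8*(h + l)**2
O(C) = -C - 8*(-2 + C)**2 (O(C) = -8*(-2 + C)**2 - C = -C - 8*(-2 + C)**2)
n(m) = 1/(-m - 8*(-2 + m)**2)
(n(-2) - 12)*13 = (-1/(-2 + 8*(-2 - 2)**2) - 12)*13 = (-1/(-2 + 8*(-4)**2) - 12)*13 = (-1/(-2 + 8*16) - 12)*13 = (-1/(-2 + 128) - 12)*13 = (-1/126 - 12)*13 = -1513/126*13 = -19669/126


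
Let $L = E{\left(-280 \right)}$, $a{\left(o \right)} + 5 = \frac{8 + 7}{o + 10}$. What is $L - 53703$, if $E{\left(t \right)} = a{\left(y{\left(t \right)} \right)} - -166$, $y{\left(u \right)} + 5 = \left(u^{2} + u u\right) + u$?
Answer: $- \frac{558710769}{10435} \approx -53542.0$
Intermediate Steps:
$y{\left(u \right)} = -5 + u + 2 u^{2}$ ($y{\left(u \right)} = -5 + \left(\left(u^{2} + u u\right) + u\right) = -5 + \left(\left(u^{2} + u^{2}\right) + u\right) = -5 + \left(2 u^{2} + u\right) = -5 + \left(u + 2 u^{2}\right) = -5 + u + 2 u^{2}$)
$a{\left(o \right)} = -5 + \frac{15}{10 + o}$ ($a{\left(o \right)} = -5 + \frac{8 + 7}{o + 10} = -5 + \frac{15}{10 + o}$)
$E{\left(t \right)} = 166 + \frac{5 \left(-2 - t - 2 t^{2}\right)}{5 + t + 2 t^{2}}$ ($E{\left(t \right)} = \frac{5 \left(-7 - \left(-5 + t + 2 t^{2}\right)\right)}{10 + \left(-5 + t + 2 t^{2}\right)} - -166 = \frac{5 \left(-7 - \left(-5 + t + 2 t^{2}\right)\right)}{5 + t + 2 t^{2}} + 166 = \frac{5 \left(-2 - t - 2 t^{2}\right)}{5 + t + 2 t^{2}} + 166 = 166 + \frac{5 \left(-2 - t - 2 t^{2}\right)}{5 + t + 2 t^{2}}$)
$L = \frac{1680036}{10435}$ ($L = \frac{820 + 161 \left(-280\right) + 322 \left(-280\right)^{2}}{5 - 280 + 2 \left(-280\right)^{2}} = \frac{820 - 45080 + 322 \cdot 78400}{5 - 280 + 2 \cdot 78400} = \frac{820 - 45080 + 25244800}{5 - 280 + 156800} = \frac{1}{156525} \cdot 25200540 = \frac{1680036}{10435} \approx 161.0$)
$L - 53703 = \frac{1680036}{10435} - 53703 = - \frac{558710769}{10435}$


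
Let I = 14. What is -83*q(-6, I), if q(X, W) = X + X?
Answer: 996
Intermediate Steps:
q(X, W) = 2*X
-83*q(-6, I) = -166*(-6) = -83*(-12) = 996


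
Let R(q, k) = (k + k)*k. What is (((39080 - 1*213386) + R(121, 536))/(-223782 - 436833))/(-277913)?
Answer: 400286/183593496495 ≈ 2.1803e-6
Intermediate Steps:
R(q, k) = 2*k**2 (R(q, k) = (2*k)*k = 2*k**2)
(((39080 - 1*213386) + R(121, 536))/(-223782 - 436833))/(-277913) = (((39080 - 1*213386) + 2*536**2)/(-223782 - 436833))/(-277913) = (((39080 - 213386) + 2*287296)/(-660615))*(-1/277913) = ((-174306 + 574592)*(-1/660615))*(-1/277913) = (400286*(-1/660615))*(-1/277913) = -400286/660615*(-1/277913) = 400286/183593496495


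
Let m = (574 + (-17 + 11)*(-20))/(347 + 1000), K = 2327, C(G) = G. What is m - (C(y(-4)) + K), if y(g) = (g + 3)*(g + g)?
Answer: -3144551/1347 ≈ -2334.5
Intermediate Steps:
y(g) = 2*g*(3 + g) (y(g) = (3 + g)*(2*g) = 2*g*(3 + g))
m = 694/1347 (m = (574 - 6*(-20))/1347 = (574 + 120)*(1/1347) = 694*(1/1347) = 694/1347 ≈ 0.51522)
m - (C(y(-4)) + K) = 694/1347 - (2*(-4)*(3 - 4) + 2327) = 694/1347 - (2*(-4)*(-1) + 2327) = 694/1347 - (8 + 2327) = 694/1347 - 1*2335 = 694/1347 - 2335 = -3144551/1347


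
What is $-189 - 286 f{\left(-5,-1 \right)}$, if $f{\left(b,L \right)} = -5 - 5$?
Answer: $2671$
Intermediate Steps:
$f{\left(b,L \right)} = -10$ ($f{\left(b,L \right)} = -5 - 5 = -10$)
$-189 - 286 f{\left(-5,-1 \right)} = -189 - -2860 = -189 + 2860 = 2671$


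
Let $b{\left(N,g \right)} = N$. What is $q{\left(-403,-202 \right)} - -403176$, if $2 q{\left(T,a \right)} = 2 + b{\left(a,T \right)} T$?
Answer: $443880$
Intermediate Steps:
$q{\left(T,a \right)} = 1 + \frac{T a}{2}$ ($q{\left(T,a \right)} = \frac{2 + a T}{2} = \frac{2 + T a}{2} = 1 + \frac{T a}{2}$)
$q{\left(-403,-202 \right)} - -403176 = \left(1 + \frac{1}{2} \left(-403\right) \left(-202\right)\right) - -403176 = \left(1 + 40703\right) + 403176 = 40704 + 403176 = 443880$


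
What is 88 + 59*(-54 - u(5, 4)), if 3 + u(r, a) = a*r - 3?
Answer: -3924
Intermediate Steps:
u(r, a) = -6 + a*r (u(r, a) = -3 + (a*r - 3) = -3 + (-3 + a*r) = -6 + a*r)
88 + 59*(-54 - u(5, 4)) = 88 + 59*(-54 - (-6 + 4*5)) = 88 + 59*(-54 - (-6 + 20)) = 88 + 59*(-54 - 1*14) = 88 + 59*(-54 - 14) = 88 + 59*(-68) = 88 - 4012 = -3924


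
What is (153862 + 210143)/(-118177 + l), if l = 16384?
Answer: -121335/33931 ≈ -3.5759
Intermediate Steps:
(153862 + 210143)/(-118177 + l) = (153862 + 210143)/(-118177 + 16384) = 364005/(-101793) = 364005*(-1/101793) = -121335/33931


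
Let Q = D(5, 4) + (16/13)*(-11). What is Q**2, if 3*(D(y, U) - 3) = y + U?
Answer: 9604/169 ≈ 56.828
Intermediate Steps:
D(y, U) = 3 + U/3 + y/3 (D(y, U) = 3 + (y + U)/3 = 3 + (U + y)/3 = 3 + (U/3 + y/3) = 3 + U/3 + y/3)
Q = -98/13 (Q = (3 + (1/3)*4 + (1/3)*5) + (16/13)*(-11) = (3 + 4/3 + 5/3) + (16*(1/13))*(-11) = 6 + (16/13)*(-11) = 6 - 176/13 = -98/13 ≈ -7.5385)
Q**2 = (-98/13)**2 = 9604/169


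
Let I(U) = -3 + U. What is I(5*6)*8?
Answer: 216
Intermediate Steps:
I(5*6)*8 = (-3 + 5*6)*8 = (-3 + 30)*8 = 27*8 = 216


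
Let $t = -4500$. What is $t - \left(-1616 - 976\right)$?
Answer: $-1908$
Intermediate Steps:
$t - \left(-1616 - 976\right) = -4500 - \left(-1616 - 976\right) = -4500 - -2592 = -4500 + 2592 = -1908$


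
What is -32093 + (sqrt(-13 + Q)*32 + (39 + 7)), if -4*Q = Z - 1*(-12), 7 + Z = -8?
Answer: -32047 + 112*I ≈ -32047.0 + 112.0*I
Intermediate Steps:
Z = -15 (Z = -7 - 8 = -15)
Q = 3/4 (Q = -(-15 - 1*(-12))/4 = -(-15 + 12)/4 = -1/4*(-3) = 3/4 ≈ 0.75000)
-32093 + (sqrt(-13 + Q)*32 + (39 + 7)) = -32093 + (sqrt(-13 + 3/4)*32 + (39 + 7)) = -32093 + (sqrt(-49/4)*32 + 46) = -32093 + ((7*I/2)*32 + 46) = -32093 + (112*I + 46) = -32093 + (46 + 112*I) = -32047 + 112*I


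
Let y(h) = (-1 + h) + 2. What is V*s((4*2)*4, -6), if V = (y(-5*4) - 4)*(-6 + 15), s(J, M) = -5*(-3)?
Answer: -3105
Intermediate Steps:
y(h) = 1 + h
s(J, M) = 15
V = -207 (V = ((1 - 5*4) - 4)*(-6 + 15) = ((1 - 20) - 4)*9 = (-19 - 4)*9 = -23*9 = -207)
V*s((4*2)*4, -6) = -207*15 = -3105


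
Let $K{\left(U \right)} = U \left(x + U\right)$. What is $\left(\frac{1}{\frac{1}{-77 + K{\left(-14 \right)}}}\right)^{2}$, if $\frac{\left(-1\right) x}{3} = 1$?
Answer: $25921$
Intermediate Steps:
$x = -3$ ($x = \left(-3\right) 1 = -3$)
$K{\left(U \right)} = U \left(-3 + U\right)$
$\left(\frac{1}{\frac{1}{-77 + K{\left(-14 \right)}}}\right)^{2} = \left(\frac{1}{\frac{1}{-77 - 14 \left(-3 - 14\right)}}\right)^{2} = \left(\frac{1}{\frac{1}{-77 - -238}}\right)^{2} = \left(\frac{1}{\frac{1}{-77 + 238}}\right)^{2} = \left(\frac{1}{\frac{1}{161}}\right)^{2} = 161^{2} = 25921$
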